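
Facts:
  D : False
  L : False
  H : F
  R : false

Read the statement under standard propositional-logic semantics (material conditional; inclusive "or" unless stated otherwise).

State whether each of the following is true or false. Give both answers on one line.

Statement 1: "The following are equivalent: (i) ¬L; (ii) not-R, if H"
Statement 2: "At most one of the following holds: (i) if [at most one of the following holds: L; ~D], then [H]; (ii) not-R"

Statement 1: This is not L iff (H -> not R).

not L = not False = True
not R = not False = True
H -> not R = False -> True = True
not L iff (H -> not R) = True iff True = True
So Statement 1 is true.

Statement 2: Formalization: ((L nand not D) -> H) nand not R

not D = not False = True
L nand not D = False nand True = True
(L nand not D) -> H = True -> False = False
not R = not False = True
((L nand not D) -> H) nand not R = False nand True = True
So Statement 2 is true.

Statement 1 T, Statement 2 T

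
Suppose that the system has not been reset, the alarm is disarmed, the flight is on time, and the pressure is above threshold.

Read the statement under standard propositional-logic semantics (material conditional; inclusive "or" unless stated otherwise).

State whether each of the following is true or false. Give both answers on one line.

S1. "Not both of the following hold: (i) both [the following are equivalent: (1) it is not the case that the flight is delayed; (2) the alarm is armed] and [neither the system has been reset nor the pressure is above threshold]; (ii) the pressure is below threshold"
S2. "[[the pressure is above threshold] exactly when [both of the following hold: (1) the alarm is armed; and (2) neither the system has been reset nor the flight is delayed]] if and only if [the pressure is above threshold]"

Let K = "the flight is delayed" (F), G = "the alarm is armed" (F), P = "the system has been reset" (F), D = "the pressure is above threshold" (T).

S1: Formalization: ((¬K ↔ G) ∧ (P ↓ D)) ↑ ¬D

¬K = ¬F = T
¬K ↔ G = T ↔ F = F
P ↓ D = F ↓ T = F
(¬K ↔ G) ∧ (P ↓ D) = F ∧ F = F
¬D = ¬T = F
((¬K ↔ G) ∧ (P ↓ D)) ↑ ¬D = F ↑ F = T
Hence S1 is true.

S2: Parsed as (D ↔ (G ∧ (P ↓ K))) ↔ D

P ↓ K = F ↓ F = T
G ∧ (P ↓ K) = F ∧ T = F
D ↔ (G ∧ (P ↓ K)) = T ↔ F = F
(D ↔ (G ∧ (P ↓ K))) ↔ D = F ↔ T = F
Thus S2 is false.

S1 T / S2 F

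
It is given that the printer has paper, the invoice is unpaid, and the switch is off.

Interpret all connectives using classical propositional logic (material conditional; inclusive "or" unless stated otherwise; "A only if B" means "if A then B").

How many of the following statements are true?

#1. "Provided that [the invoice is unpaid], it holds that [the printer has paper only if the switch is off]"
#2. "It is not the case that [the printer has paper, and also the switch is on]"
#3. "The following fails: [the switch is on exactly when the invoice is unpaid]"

3

Let S = "the invoice is paid" (F), V = "the printer has paper" (T), P = "the switch is on" (F).

#1: This is ¬S → (V → ¬P).

¬S = ¬F = T
¬P = ¬F = T
V → ¬P = T → T = T
¬S → (V → ¬P) = T → T = T
So #1 is true.

#2: This is ¬(V ∧ P).

V ∧ P = T ∧ F = F
¬(V ∧ P) = ¬F = T
Thus #2 is true.

#3: Parsed as ¬(P ↔ ¬S)

¬S = ¬F = T
P ↔ ¬S = F ↔ T = F
¬(P ↔ ¬S) = ¬F = T
Thus #3 is true.

Count: 3.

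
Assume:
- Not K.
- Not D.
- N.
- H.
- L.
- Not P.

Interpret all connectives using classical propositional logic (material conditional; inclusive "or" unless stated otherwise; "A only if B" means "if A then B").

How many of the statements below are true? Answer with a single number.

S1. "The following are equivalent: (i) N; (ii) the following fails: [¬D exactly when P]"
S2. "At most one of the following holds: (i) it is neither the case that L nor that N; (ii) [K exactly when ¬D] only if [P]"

2

S1: Formalization: N ↔ ¬(¬D ↔ P)

¬D = ¬F = T
¬D ↔ P = T ↔ F = F
¬(¬D ↔ P) = ¬F = T
N ↔ ¬(¬D ↔ P) = T ↔ T = T
Thus S1 is true.

S2: Formalization: (L ↓ N) ↑ ((K ↔ ¬D) → P)

L ↓ N = T ↓ T = F
¬D = ¬F = T
K ↔ ¬D = F ↔ T = F
(K ↔ ¬D) → P = F → F = T
(L ↓ N) ↑ ((K ↔ ¬D) → P) = F ↑ T = T
So S2 is true.

Count: 2.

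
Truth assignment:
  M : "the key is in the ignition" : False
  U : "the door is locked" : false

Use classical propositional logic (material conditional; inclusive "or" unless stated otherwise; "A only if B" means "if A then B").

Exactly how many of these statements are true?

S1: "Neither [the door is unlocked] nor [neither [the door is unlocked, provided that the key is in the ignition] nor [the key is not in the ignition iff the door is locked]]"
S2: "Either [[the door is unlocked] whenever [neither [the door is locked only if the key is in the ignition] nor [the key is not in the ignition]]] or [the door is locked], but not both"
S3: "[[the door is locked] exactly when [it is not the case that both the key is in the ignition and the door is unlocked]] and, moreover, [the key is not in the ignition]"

S1: Parsed as not U nor ((M -> not U) nor (not M iff U))

not U = not False = True
not U = not False = True
M -> not U = False -> True = True
not M = not False = True
not M iff U = True iff False = False
(M -> not U) nor (not M iff U) = True nor False = False
not U nor ((M -> not U) nor (not M iff U)) = True nor False = False
Thus S1 is false.

S2: This is (((U -> M) nor not M) -> not U) xor U.

U -> M = False -> False = True
not M = not False = True
(U -> M) nor not M = True nor True = False
not U = not False = True
((U -> M) nor not M) -> not U = False -> True = True
(((U -> M) nor not M) -> not U) xor U = True xor False = True
Hence S2 is true.

S3: In symbols: (U iff (M nand not U)) and not M

not U = not False = True
M nand not U = False nand True = True
U iff (M nand not U) = False iff True = False
not M = not False = True
(U iff (M nand not U)) and not M = False and True = False
Thus S3 is false.

1 of the 3 statements is true (S2).

1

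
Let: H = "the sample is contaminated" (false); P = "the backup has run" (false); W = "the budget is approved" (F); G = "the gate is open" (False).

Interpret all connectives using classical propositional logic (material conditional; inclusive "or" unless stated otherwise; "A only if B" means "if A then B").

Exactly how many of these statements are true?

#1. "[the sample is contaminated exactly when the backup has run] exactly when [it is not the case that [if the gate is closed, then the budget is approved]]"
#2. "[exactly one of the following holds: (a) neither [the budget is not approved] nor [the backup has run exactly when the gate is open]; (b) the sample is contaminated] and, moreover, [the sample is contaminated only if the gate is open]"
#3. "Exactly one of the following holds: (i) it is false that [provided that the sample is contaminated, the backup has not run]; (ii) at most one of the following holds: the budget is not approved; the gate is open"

#1: In symbols: (H <-> P) <-> ~(~G -> W)

H <-> P = F <-> F = T
~G = ~F = T
~G -> W = T -> F = F
~(~G -> W) = ~F = T
(H <-> P) <-> ~(~G -> W) = T <-> T = T
Thus #1 is true.

#2: Formalization: ((~W nor (P <-> G)) xor H) & (H -> G)

~W = ~F = T
P <-> G = F <-> F = T
~W nor (P <-> G) = T nor T = F
(~W nor (P <-> G)) xor H = F xor F = F
H -> G = F -> F = T
((~W nor (P <-> G)) xor H) & (H -> G) = F & T = F
Hence #2 is false.

#3: In symbols: ~(H -> ~P) xor (~W nand G)

~P = ~F = T
H -> ~P = F -> T = T
~(H -> ~P) = ~T = F
~W = ~F = T
~W nand G = T nand F = T
~(H -> ~P) xor (~W nand G) = F xor T = T
So #3 is true.

True statements: 2.

2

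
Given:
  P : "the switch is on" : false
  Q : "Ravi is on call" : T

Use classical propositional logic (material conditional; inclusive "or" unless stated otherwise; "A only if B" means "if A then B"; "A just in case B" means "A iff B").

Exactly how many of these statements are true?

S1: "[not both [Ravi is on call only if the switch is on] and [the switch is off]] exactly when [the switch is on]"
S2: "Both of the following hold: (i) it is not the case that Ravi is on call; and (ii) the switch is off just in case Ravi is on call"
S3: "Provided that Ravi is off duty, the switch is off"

S1: Parsed as ((Q → P) ↑ ¬P) ↔ P

Q → P = T → F = F
¬P = ¬F = T
(Q → P) ↑ ¬P = F ↑ T = T
((Q → P) ↑ ¬P) ↔ P = T ↔ F = F
So S1 is false.

S2: Parsed as ¬Q ∧ (¬P ↔ Q)

¬Q = ¬T = F
¬P = ¬F = T
¬P ↔ Q = T ↔ T = T
¬Q ∧ (¬P ↔ Q) = F ∧ T = F
Thus S2 is false.

S3: Parsed as ¬Q → ¬P

¬Q = ¬T = F
¬P = ¬F = T
¬Q → ¬P = F → T = T
Hence S3 is true.

True statements: 1 (S3).

1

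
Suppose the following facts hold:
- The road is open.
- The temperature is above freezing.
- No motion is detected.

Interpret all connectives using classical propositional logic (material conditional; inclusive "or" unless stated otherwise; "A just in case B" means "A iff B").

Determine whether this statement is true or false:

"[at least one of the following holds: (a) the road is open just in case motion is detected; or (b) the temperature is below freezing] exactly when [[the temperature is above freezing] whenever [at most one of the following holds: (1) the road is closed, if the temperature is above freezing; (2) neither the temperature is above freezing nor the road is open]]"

False.

Let P = "the road is closed" (F), R = "motion is detected" (F), Q = "the temperature is below freezing" (F).
Parsed as ((~P <-> R) | Q) <-> (((~Q -> P) nand (~Q nor ~P)) -> ~Q)

~P = ~F = T
~P <-> R = T <-> F = F
(~P <-> R) | Q = F | F = F
~Q = ~F = T
~Q -> P = T -> F = F
~Q = ~F = T
~P = ~F = T
~Q nor ~P = T nor T = F
(~Q -> P) nand (~Q nor ~P) = F nand F = T
~Q = ~F = T
((~Q -> P) nand (~Q nor ~P)) -> ~Q = T -> T = T
((~P <-> R) | Q) <-> (((~Q -> P) nand (~Q nor ~P)) -> ~Q) = F <-> T = F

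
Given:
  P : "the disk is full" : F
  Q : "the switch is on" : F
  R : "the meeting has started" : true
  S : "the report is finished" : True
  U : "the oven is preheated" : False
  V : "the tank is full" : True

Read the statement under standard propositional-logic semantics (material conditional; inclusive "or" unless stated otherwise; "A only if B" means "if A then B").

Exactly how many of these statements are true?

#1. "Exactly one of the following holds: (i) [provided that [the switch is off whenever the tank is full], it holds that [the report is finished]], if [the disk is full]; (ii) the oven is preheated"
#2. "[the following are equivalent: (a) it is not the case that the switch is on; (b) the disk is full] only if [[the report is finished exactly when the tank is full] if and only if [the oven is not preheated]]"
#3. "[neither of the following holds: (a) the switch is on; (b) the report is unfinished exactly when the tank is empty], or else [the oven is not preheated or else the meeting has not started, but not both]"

3

#1: This is (P -> ((V -> ~Q) -> S)) xor U.

~Q = ~F = T
V -> ~Q = T -> T = T
(V -> ~Q) -> S = T -> T = T
P -> ((V -> ~Q) -> S) = F -> T = T
(P -> ((V -> ~Q) -> S)) xor U = T xor F = T
Thus #1 is true.

#2: This is (~Q <-> P) -> ((S <-> V) <-> ~U).

~Q = ~F = T
~Q <-> P = T <-> F = F
S <-> V = T <-> T = T
~U = ~F = T
(S <-> V) <-> ~U = T <-> T = T
(~Q <-> P) -> ((S <-> V) <-> ~U) = F -> T = T
Thus #2 is true.

#3: This is (Q nor (~S <-> ~V)) | (~U xor ~R).

~S = ~T = F
~V = ~T = F
~S <-> ~V = F <-> F = T
Q nor (~S <-> ~V) = F nor T = F
~U = ~F = T
~R = ~T = F
~U xor ~R = T xor F = T
(Q nor (~S <-> ~V)) | (~U xor ~R) = F | T = T
Hence #3 is true.

Count: 3.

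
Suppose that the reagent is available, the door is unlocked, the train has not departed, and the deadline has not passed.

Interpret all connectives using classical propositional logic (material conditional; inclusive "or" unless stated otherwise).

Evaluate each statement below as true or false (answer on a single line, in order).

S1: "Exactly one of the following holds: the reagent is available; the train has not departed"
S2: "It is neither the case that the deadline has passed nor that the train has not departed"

Let P = "the reagent is available" (True), R = "the train has departed" (False), S = "the deadline has passed" (False).

S1: This is P xor not R.

not R = not False = True
P xor not R = True xor True = False
So S1 is false.

S2: In symbols: S nor not R

not R = not False = True
S nor not R = False nor True = False
Hence S2 is false.

S1 F, S2 F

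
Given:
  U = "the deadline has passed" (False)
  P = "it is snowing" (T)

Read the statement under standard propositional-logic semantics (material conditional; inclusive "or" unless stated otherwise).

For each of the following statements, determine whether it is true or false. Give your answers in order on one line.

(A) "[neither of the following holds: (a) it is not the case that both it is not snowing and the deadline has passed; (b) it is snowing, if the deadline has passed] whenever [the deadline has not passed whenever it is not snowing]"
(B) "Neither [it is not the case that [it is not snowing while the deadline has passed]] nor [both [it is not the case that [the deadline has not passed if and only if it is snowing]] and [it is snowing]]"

(A): This is (~P -> ~U) -> ((~P nand U) nor (U -> P)).

~P = ~T = F
~U = ~F = T
~P -> ~U = F -> T = T
~P = ~T = F
~P nand U = F nand F = T
U -> P = F -> T = T
(~P nand U) nor (U -> P) = T nor T = F
(~P -> ~U) -> ((~P nand U) nor (U -> P)) = T -> F = F
Hence (A) is false.

(B): In symbols: ~(~P & U) nor (~(~U <-> P) & P)

~P = ~T = F
~P & U = F & F = F
~(~P & U) = ~F = T
~U = ~F = T
~U <-> P = T <-> T = T
~(~U <-> P) = ~T = F
~(~U <-> P) & P = F & T = F
~(~P & U) nor (~(~U <-> P) & P) = T nor F = F
So (B) is false.

(A) F, (B) F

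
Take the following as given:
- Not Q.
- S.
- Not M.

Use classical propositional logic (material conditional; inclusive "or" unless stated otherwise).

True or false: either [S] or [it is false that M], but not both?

This is S xor ~M.

~M = ~F = T
S xor ~M = T xor T = F

False.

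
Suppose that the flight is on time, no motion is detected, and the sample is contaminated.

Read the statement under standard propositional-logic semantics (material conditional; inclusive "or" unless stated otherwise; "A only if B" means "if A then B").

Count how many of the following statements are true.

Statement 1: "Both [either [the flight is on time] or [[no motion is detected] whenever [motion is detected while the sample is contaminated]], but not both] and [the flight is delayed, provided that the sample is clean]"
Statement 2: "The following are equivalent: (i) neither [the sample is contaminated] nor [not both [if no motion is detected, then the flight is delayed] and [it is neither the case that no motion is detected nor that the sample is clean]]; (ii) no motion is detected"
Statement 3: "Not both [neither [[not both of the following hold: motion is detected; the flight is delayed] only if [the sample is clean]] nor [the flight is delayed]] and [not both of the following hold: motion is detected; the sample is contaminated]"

Let P = "the flight is delayed" (F), Q = "motion is detected" (F), R = "the sample is contaminated" (T).

Statement 1: Parsed as (¬P ⊕ ((Q ∧ R) → ¬Q)) ∧ (¬R → P)

¬P = ¬F = T
Q ∧ R = F ∧ T = F
¬Q = ¬F = T
(Q ∧ R) → ¬Q = F → T = T
¬P ⊕ ((Q ∧ R) → ¬Q) = T ⊕ T = F
¬R = ¬T = F
¬R → P = F → F = T
(¬P ⊕ ((Q ∧ R) → ¬Q)) ∧ (¬R → P) = F ∧ T = F
Thus Statement 1 is false.

Statement 2: This is (R ↓ ((¬Q → P) ↑ (¬Q ↓ ¬R))) ↔ ¬Q.

¬Q = ¬F = T
¬Q → P = T → F = F
¬Q = ¬F = T
¬R = ¬T = F
¬Q ↓ ¬R = T ↓ F = F
(¬Q → P) ↑ (¬Q ↓ ¬R) = F ↑ F = T
R ↓ ((¬Q → P) ↑ (¬Q ↓ ¬R)) = T ↓ T = F
¬Q = ¬F = T
(R ↓ ((¬Q → P) ↑ (¬Q ↓ ¬R))) ↔ ¬Q = F ↔ T = F
Thus Statement 2 is false.

Statement 3: In symbols: (((Q ↑ P) → ¬R) ↓ P) ↑ (Q ↑ R)

Q ↑ P = F ↑ F = T
¬R = ¬T = F
(Q ↑ P) → ¬R = T → F = F
((Q ↑ P) → ¬R) ↓ P = F ↓ F = T
Q ↑ R = F ↑ T = T
(((Q ↑ P) → ¬R) ↓ P) ↑ (Q ↑ R) = T ↑ T = F
So Statement 3 is false.

True statements: 0 (none).

0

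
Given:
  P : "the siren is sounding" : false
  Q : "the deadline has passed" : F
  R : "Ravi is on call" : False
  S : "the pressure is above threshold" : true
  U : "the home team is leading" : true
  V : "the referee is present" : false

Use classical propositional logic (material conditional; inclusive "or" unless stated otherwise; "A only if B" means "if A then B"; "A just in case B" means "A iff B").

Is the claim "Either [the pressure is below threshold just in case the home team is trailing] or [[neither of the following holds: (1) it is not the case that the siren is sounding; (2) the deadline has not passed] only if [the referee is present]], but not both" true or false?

The statement is false.

Values: S=T, U=T, P=F, Q=F, V=F.
Parsed as (¬S ↔ ¬U) ⊕ ((¬P ↓ ¬Q) → V)

¬S = ¬T = F
¬U = ¬T = F
¬S ↔ ¬U = F ↔ F = T
¬P = ¬F = T
¬Q = ¬F = T
¬P ↓ ¬Q = T ↓ T = F
(¬P ↓ ¬Q) → V = F → F = T
(¬S ↔ ¬U) ⊕ ((¬P ↓ ¬Q) → V) = T ⊕ T = F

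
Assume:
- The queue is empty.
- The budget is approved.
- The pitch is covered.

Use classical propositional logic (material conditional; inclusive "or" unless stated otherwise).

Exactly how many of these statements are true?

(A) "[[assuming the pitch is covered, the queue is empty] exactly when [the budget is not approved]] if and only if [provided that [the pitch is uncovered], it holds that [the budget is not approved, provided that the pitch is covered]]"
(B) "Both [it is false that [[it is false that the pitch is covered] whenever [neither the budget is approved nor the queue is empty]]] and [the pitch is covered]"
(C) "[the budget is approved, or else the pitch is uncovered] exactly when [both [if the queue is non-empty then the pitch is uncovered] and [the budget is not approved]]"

Let R = "the pitch is covered" (T), P = "the queue is empty" (T), Q = "the budget is approved" (T).

(A): Parsed as ((R → P) ↔ ¬Q) ↔ (¬R → (R → ¬Q))

R → P = T → T = T
¬Q = ¬T = F
(R → P) ↔ ¬Q = T ↔ F = F
¬R = ¬T = F
¬Q = ¬T = F
R → ¬Q = T → F = F
¬R → (R → ¬Q) = F → F = T
((R → P) ↔ ¬Q) ↔ (¬R → (R → ¬Q)) = F ↔ T = F
Hence (A) is false.

(B): This is ¬((Q ↓ P) → ¬R) ∧ R.

Q ↓ P = T ↓ T = F
¬R = ¬T = F
(Q ↓ P) → ¬R = F → F = T
¬((Q ↓ P) → ¬R) = ¬T = F
¬((Q ↓ P) → ¬R) ∧ R = F ∧ T = F
Thus (B) is false.

(C): This is (Q ∨ ¬R) ↔ ((¬P → ¬R) ∧ ¬Q).

¬R = ¬T = F
Q ∨ ¬R = T ∨ F = T
¬P = ¬T = F
¬R = ¬T = F
¬P → ¬R = F → F = T
¬Q = ¬T = F
(¬P → ¬R) ∧ ¬Q = T ∧ F = F
(Q ∨ ¬R) ↔ ((¬P → ¬R) ∧ ¬Q) = T ↔ F = F
Hence (C) is false.

True statements: 0 (none).

0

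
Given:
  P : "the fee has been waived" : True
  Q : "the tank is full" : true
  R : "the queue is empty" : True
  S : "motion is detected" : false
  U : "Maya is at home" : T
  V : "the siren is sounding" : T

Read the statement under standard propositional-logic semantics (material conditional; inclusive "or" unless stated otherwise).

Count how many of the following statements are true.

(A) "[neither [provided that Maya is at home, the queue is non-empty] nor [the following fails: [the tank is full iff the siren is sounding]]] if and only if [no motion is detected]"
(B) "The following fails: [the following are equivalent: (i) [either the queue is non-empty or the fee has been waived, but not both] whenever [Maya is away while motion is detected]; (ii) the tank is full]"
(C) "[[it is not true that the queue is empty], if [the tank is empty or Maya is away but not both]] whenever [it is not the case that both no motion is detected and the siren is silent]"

(A): Parsed as ((U → ¬R) ↓ ¬(Q ↔ V)) ↔ ¬S

¬R = ¬T = F
U → ¬R = T → F = F
Q ↔ V = T ↔ T = T
¬(Q ↔ V) = ¬T = F
(U → ¬R) ↓ ¬(Q ↔ V) = F ↓ F = T
¬S = ¬F = T
((U → ¬R) ↓ ¬(Q ↔ V)) ↔ ¬S = T ↔ T = T
Hence (A) is true.

(B): Parsed as ¬(((¬U ∧ S) → (¬R ⊕ P)) ↔ Q)

¬U = ¬T = F
¬U ∧ S = F ∧ F = F
¬R = ¬T = F
¬R ⊕ P = F ⊕ T = T
(¬U ∧ S) → (¬R ⊕ P) = F → T = T
((¬U ∧ S) → (¬R ⊕ P)) ↔ Q = T ↔ T = T
¬(((¬U ∧ S) → (¬R ⊕ P)) ↔ Q) = ¬T = F
Thus (B) is false.

(C): Parsed as (¬S ↑ ¬V) → ((¬Q ⊕ ¬U) → ¬R)

¬S = ¬F = T
¬V = ¬T = F
¬S ↑ ¬V = T ↑ F = T
¬Q = ¬T = F
¬U = ¬T = F
¬Q ⊕ ¬U = F ⊕ F = F
¬R = ¬T = F
(¬Q ⊕ ¬U) → ¬R = F → F = T
(¬S ↑ ¬V) → ((¬Q ⊕ ¬U) → ¬R) = T → T = T
Hence (C) is true.

True statements: 2.

2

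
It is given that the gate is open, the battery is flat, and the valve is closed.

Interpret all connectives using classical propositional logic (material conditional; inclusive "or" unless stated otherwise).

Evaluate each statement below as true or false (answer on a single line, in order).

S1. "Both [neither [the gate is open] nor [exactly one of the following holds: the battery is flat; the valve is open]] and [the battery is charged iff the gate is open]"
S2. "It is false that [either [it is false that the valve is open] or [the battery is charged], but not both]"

Let P = "the gate is open" (T), Q = "the battery is charged" (F), R = "the valve is open" (F).

S1: Formalization: (P nor (~Q xor R)) & (Q <-> P)

~Q = ~F = T
~Q xor R = T xor F = T
P nor (~Q xor R) = T nor T = F
Q <-> P = F <-> T = F
(P nor (~Q xor R)) & (Q <-> P) = F & F = F
Thus S1 is false.

S2: Parsed as ~(~R xor Q)

~R = ~F = T
~R xor Q = T xor F = T
~(~R xor Q) = ~T = F
Hence S2 is false.

S1 F, S2 F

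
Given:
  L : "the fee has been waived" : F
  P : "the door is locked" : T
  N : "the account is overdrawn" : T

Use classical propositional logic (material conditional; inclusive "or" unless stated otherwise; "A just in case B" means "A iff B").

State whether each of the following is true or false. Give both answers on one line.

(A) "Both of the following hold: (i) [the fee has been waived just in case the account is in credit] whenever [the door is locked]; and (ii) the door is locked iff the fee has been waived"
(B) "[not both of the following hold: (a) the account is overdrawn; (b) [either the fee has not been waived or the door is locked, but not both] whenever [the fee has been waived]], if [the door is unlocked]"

(A): In symbols: (P → (L ↔ ¬N)) ∧ (P ↔ L)

¬N = ¬T = F
L ↔ ¬N = F ↔ F = T
P → (L ↔ ¬N) = T → T = T
P ↔ L = T ↔ F = F
(P → (L ↔ ¬N)) ∧ (P ↔ L) = T ∧ F = F
Thus (A) is false.

(B): Formalization: ¬P → (N ↑ (L → (¬L ⊕ P)))

¬P = ¬T = F
¬L = ¬F = T
¬L ⊕ P = T ⊕ T = F
L → (¬L ⊕ P) = F → F = T
N ↑ (L → (¬L ⊕ P)) = T ↑ T = F
¬P → (N ↑ (L → (¬L ⊕ P))) = F → F = T
Thus (B) is true.

(A) F; (B) T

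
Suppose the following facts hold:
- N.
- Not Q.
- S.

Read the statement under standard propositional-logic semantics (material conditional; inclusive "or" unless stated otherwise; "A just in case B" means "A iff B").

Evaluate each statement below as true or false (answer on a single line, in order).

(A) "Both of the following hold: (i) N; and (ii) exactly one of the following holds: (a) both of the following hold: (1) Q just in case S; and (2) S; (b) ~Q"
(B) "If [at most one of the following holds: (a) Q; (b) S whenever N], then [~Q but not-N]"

(A): Formalization: N ∧ (((Q ↔ S) ∧ S) ⊕ ¬Q)

Q ↔ S = F ↔ T = F
(Q ↔ S) ∧ S = F ∧ T = F
¬Q = ¬F = T
((Q ↔ S) ∧ S) ⊕ ¬Q = F ⊕ T = T
N ∧ (((Q ↔ S) ∧ S) ⊕ ¬Q) = T ∧ T = T
Thus (A) is true.

(B): This is (Q ↑ (N → S)) → (¬Q ∧ ¬N).

N → S = T → T = T
Q ↑ (N → S) = F ↑ T = T
¬Q = ¬F = T
¬N = ¬T = F
¬Q ∧ ¬N = T ∧ F = F
(Q ↑ (N → S)) → (¬Q ∧ ¬N) = T → F = F
Thus (B) is false.

(A) True, (B) False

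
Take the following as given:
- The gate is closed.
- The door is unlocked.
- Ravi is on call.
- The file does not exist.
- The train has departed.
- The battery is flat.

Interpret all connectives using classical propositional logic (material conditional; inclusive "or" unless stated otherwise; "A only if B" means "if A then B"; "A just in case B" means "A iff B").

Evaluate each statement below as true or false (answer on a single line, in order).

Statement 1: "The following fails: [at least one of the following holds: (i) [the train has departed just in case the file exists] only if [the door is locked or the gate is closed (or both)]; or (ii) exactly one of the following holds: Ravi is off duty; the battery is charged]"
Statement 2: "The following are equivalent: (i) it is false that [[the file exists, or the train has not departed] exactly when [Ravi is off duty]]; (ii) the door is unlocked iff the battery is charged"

Statement 1 F; Statement 2 T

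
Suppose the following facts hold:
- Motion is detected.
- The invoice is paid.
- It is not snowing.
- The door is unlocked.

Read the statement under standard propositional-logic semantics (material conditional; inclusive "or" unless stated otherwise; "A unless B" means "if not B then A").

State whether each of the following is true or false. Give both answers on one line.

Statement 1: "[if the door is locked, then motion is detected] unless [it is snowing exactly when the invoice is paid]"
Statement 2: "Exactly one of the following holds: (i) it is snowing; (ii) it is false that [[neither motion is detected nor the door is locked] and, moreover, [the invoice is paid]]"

Let S = "the door is locked" (F), P = "motion is detected" (T), R = "it is snowing" (F), Q = "the invoice is paid" (T).

Statement 1: Parsed as (S -> P) | (R <-> Q)

S -> P = F -> T = T
R <-> Q = F <-> T = F
(S -> P) | (R <-> Q) = T | F = T
Thus Statement 1 is true.

Statement 2: Parsed as R xor ~((P nor S) & Q)

P nor S = T nor F = F
(P nor S) & Q = F & T = F
~((P nor S) & Q) = ~F = T
R xor ~((P nor S) & Q) = F xor T = T
So Statement 2 is true.

Statement 1 True; Statement 2 True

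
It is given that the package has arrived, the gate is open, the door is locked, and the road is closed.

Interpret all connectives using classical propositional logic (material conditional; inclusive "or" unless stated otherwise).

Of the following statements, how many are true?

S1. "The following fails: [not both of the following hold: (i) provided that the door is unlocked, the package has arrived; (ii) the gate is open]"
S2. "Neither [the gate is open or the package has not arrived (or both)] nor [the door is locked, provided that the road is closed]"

1

Let R = "the door is locked" (T), P = "the package has arrived" (T), Q = "the gate is open" (T), S = "the road is closed" (T).

S1: Parsed as ~((~R -> P) nand Q)

~R = ~T = F
~R -> P = F -> T = T
(~R -> P) nand Q = T nand T = F
~((~R -> P) nand Q) = ~F = T
So S1 is true.

S2: Formalization: (Q | ~P) nor (S -> R)

~P = ~T = F
Q | ~P = T | F = T
S -> R = T -> T = T
(Q | ~P) nor (S -> R) = T nor T = F
Hence S2 is false.

1 of the 2 statements is true (S1).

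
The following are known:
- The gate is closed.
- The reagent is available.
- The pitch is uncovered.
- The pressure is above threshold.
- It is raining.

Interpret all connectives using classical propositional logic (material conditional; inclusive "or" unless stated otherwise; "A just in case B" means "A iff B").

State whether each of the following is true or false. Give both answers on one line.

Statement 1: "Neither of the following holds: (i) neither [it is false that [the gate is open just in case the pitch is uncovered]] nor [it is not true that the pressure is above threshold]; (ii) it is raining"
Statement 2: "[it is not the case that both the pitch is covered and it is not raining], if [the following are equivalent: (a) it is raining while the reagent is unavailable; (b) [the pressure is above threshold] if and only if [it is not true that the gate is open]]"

Let P = "the gate is open" (False), R = "the pitch is covered" (False), S = "the pressure is above threshold" (True), U = "it is raining" (True), Q = "the reagent is available" (True).

Statement 1: In symbols: (not (P iff not R) nor not S) nor U

not R = not False = True
P iff not R = False iff True = False
not (P iff not R) = not False = True
not S = not True = False
not (P iff not R) nor not S = True nor False = False
(not (P iff not R) nor not S) nor U = False nor True = False
So Statement 1 is false.

Statement 2: In symbols: ((U and not Q) iff (S iff not P)) -> (R nand not U)

not Q = not True = False
U and not Q = True and False = False
not P = not False = True
S iff not P = True iff True = True
(U and not Q) iff (S iff not P) = False iff True = False
not U = not True = False
R nand not U = False nand False = True
((U and not Q) iff (S iff not P)) -> (R nand not U) = False -> True = True
So Statement 2 is true.

Statement 1 false / Statement 2 true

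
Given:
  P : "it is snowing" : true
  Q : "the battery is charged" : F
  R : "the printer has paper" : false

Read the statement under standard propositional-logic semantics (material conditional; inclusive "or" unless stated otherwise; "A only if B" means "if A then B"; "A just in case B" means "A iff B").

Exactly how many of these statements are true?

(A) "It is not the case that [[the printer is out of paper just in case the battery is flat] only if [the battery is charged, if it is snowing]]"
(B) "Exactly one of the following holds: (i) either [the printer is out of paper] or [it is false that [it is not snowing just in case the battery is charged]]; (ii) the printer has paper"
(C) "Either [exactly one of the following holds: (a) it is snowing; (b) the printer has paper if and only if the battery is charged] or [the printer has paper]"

2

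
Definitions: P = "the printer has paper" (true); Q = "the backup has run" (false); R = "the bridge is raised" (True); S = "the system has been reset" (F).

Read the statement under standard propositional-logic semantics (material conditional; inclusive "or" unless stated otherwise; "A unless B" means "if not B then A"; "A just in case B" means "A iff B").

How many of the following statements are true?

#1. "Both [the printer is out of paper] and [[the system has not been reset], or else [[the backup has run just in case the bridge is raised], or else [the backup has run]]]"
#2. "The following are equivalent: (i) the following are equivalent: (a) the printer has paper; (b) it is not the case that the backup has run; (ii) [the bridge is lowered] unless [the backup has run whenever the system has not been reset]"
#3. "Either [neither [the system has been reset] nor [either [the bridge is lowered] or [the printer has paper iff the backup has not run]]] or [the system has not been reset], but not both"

#1: Formalization: not P and (not S or ((Q iff R) or Q))

not P = not True = False
not S = not False = True
Q iff R = False iff True = False
(Q iff R) or Q = False or False = False
not S or ((Q iff R) or Q) = True or False = True
not P and (not S or ((Q iff R) or Q)) = False and True = False
So #1 is false.

#2: In symbols: (P iff not Q) iff (not R or (not S -> Q))

not Q = not False = True
P iff not Q = True iff True = True
not R = not True = False
not S = not False = True
not S -> Q = True -> False = False
not R or (not S -> Q) = False or False = False
(P iff not Q) iff (not R or (not S -> Q)) = True iff False = False
Thus #2 is false.

#3: Formalization: (S nor (not R or (P iff not Q))) xor not S

not R = not True = False
not Q = not False = True
P iff not Q = True iff True = True
not R or (P iff not Q) = False or True = True
S nor (not R or (P iff not Q)) = False nor True = False
not S = not False = True
(S nor (not R or (P iff not Q))) xor not S = False xor True = True
Hence #3 is true.

True statements: 1.

1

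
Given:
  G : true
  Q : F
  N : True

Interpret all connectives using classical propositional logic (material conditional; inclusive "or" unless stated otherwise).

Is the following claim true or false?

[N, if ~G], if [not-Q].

true

This is ~Q -> (~G -> N).

~Q = ~F = T
~G = ~T = F
~G -> N = F -> T = T
~Q -> (~G -> N) = T -> T = T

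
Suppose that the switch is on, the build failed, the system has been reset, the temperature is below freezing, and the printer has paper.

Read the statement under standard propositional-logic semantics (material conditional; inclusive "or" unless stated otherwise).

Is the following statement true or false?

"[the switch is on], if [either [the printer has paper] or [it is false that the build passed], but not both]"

Let P = "the printer has paper" (True), V = "the build passed" (False), L = "the switch is on" (True).
Formalization: (P xor not V) -> L

not V = not False = True
P xor not V = True xor True = False
(P xor not V) -> L = False -> True = True

The statement is true.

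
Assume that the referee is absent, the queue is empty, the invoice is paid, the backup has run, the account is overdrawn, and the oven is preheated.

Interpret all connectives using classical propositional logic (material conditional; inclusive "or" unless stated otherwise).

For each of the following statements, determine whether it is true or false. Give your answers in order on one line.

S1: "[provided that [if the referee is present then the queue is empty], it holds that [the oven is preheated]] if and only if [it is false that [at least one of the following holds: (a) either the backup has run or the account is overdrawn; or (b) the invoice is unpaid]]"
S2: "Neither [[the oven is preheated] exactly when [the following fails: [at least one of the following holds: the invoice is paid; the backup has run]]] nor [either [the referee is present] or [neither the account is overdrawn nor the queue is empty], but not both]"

Let M = "the referee is present" (False), U = "the queue is empty" (True), N = "the oven is preheated" (True), Q = "the backup has run" (True), V = "the account is overdrawn" (True), D = "the invoice is paid" (True).

S1: Formalization: ((M -> U) -> N) iff not ((Q or V) or not D)

M -> U = False -> True = True
(M -> U) -> N = True -> True = True
Q or V = True or True = True
not D = not True = False
(Q or V) or not D = True or False = True
not ((Q or V) or not D) = not True = False
((M -> U) -> N) iff not ((Q or V) or not D) = True iff False = False
So S1 is false.

S2: Formalization: (N iff not (D or Q)) nor (M xor (V nor U))

D or Q = True or True = True
not (D or Q) = not True = False
N iff not (D or Q) = True iff False = False
V nor U = True nor True = False
M xor (V nor U) = False xor False = False
(N iff not (D or Q)) nor (M xor (V nor U)) = False nor False = True
Hence S2 is true.

S1 False / S2 True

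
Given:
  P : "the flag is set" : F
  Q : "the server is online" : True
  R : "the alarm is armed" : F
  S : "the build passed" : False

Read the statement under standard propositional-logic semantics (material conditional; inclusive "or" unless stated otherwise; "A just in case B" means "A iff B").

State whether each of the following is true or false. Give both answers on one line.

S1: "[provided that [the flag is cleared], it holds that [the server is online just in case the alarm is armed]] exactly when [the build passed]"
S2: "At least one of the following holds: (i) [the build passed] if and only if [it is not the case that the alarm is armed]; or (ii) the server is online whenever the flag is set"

S1 T, S2 T

S1: In symbols: (~P -> (Q <-> R)) <-> S

~P = ~F = T
Q <-> R = T <-> F = F
~P -> (Q <-> R) = T -> F = F
(~P -> (Q <-> R)) <-> S = F <-> F = T
Thus S1 is true.

S2: Parsed as (S <-> ~R) | (P -> Q)

~R = ~F = T
S <-> ~R = F <-> T = F
P -> Q = F -> T = T
(S <-> ~R) | (P -> Q) = F | T = T
Hence S2 is true.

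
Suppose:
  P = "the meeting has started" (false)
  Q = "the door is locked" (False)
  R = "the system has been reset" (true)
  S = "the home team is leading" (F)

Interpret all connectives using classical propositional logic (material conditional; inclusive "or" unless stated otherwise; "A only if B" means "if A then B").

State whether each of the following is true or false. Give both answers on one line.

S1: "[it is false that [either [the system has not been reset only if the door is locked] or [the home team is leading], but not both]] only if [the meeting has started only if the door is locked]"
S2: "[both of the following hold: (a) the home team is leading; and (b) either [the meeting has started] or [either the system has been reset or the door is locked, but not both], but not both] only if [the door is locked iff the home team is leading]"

S1 True; S2 True

S1: Parsed as ~((~R -> Q) xor S) -> (P -> Q)

~R = ~T = F
~R -> Q = F -> F = T
(~R -> Q) xor S = T xor F = T
~((~R -> Q) xor S) = ~T = F
P -> Q = F -> F = T
~((~R -> Q) xor S) -> (P -> Q) = F -> T = T
Hence S1 is true.

S2: Parsed as (S & (P xor (R xor Q))) -> (Q <-> S)

R xor Q = T xor F = T
P xor (R xor Q) = F xor T = T
S & (P xor (R xor Q)) = F & T = F
Q <-> S = F <-> F = T
(S & (P xor (R xor Q))) -> (Q <-> S) = F -> T = T
So S2 is true.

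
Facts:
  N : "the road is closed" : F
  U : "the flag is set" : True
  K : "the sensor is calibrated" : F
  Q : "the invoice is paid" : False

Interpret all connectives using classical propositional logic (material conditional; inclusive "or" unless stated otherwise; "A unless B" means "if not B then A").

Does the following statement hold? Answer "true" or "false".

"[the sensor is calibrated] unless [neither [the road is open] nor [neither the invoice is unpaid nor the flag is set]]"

False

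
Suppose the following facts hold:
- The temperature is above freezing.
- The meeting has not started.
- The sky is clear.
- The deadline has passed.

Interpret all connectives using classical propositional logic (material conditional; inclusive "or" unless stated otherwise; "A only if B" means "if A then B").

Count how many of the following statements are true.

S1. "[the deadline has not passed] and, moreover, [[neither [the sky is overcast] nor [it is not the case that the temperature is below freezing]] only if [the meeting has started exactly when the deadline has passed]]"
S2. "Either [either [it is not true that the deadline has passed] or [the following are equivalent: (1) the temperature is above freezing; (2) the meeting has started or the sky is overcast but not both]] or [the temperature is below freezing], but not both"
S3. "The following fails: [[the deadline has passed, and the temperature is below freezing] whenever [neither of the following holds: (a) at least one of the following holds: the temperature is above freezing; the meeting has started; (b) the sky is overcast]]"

0

Let S = "the deadline has passed" (True), R = "the sky is overcast" (False), P = "the temperature is below freezing" (False), Q = "the meeting has started" (False).

S1: Formalization: not S and ((R nor not P) -> (Q iff S))

not S = not True = False
not P = not False = True
R nor not P = False nor True = False
Q iff S = False iff True = False
(R nor not P) -> (Q iff S) = False -> False = True
not S and ((R nor not P) -> (Q iff S)) = False and True = False
So S1 is false.

S2: This is (not S or (not P iff (Q xor R))) xor P.

not S = not True = False
not P = not False = True
Q xor R = False xor False = False
not P iff (Q xor R) = True iff False = False
not S or (not P iff (Q xor R)) = False or False = False
(not S or (not P iff (Q xor R))) xor P = False xor False = False
So S2 is false.

S3: Formalization: not (((not P or Q) nor R) -> (S and P))

not P = not False = True
not P or Q = True or False = True
(not P or Q) nor R = True nor False = False
S and P = True and False = False
((not P or Q) nor R) -> (S and P) = False -> False = True
not (((not P or Q) nor R) -> (S and P)) = not True = False
Hence S3 is false.

Count: 0.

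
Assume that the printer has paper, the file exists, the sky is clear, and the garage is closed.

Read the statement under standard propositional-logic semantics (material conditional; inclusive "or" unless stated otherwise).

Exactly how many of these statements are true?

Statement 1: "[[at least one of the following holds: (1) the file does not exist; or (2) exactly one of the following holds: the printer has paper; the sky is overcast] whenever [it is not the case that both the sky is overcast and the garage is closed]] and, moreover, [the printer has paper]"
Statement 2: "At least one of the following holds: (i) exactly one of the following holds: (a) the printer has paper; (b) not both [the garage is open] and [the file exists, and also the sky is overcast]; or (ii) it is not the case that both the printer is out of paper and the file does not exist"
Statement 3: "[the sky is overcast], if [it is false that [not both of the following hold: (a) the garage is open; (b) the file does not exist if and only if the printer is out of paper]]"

Let R = "the sky is overcast" (F), S = "the garage is closed" (T), Q = "the file exists" (T), P = "the printer has paper" (T).

Statement 1: This is ((R nand S) -> (~Q | (P xor R))) & P.

R nand S = F nand T = T
~Q = ~T = F
P xor R = T xor F = T
~Q | (P xor R) = F | T = T
(R nand S) -> (~Q | (P xor R)) = T -> T = T
((R nand S) -> (~Q | (P xor R))) & P = T & T = T
Hence Statement 1 is true.

Statement 2: In symbols: (P xor (~S nand (Q & R))) | (~P nand ~Q)

~S = ~T = F
Q & R = T & F = F
~S nand (Q & R) = F nand F = T
P xor (~S nand (Q & R)) = T xor T = F
~P = ~T = F
~Q = ~T = F
~P nand ~Q = F nand F = T
(P xor (~S nand (Q & R))) | (~P nand ~Q) = F | T = T
Hence Statement 2 is true.

Statement 3: This is ~(~S nand (~Q <-> ~P)) -> R.

~S = ~T = F
~Q = ~T = F
~P = ~T = F
~Q <-> ~P = F <-> F = T
~S nand (~Q <-> ~P) = F nand T = T
~(~S nand (~Q <-> ~P)) = ~T = F
~(~S nand (~Q <-> ~P)) -> R = F -> F = T
So Statement 3 is true.

Count: 3.

3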